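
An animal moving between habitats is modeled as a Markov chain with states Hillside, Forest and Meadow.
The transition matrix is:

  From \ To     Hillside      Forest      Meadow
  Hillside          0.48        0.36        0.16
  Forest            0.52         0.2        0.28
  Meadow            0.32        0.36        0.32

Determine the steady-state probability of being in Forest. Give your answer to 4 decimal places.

Let the stationary distribution be π with π = πP and π_1 + π_2 + π_3 = 1.
π_1 = 0.48·π_1 + 0.52·π_2 + 0.32·π_3
π_2 = 0.36·π_1 + 0.2·π_2 + 0.36·π_3
Solving with the normalization constraint gives π = (0.4548, 0.3103, 0.2348).
So the stationary probability of Forest is 0.3103.

0.3103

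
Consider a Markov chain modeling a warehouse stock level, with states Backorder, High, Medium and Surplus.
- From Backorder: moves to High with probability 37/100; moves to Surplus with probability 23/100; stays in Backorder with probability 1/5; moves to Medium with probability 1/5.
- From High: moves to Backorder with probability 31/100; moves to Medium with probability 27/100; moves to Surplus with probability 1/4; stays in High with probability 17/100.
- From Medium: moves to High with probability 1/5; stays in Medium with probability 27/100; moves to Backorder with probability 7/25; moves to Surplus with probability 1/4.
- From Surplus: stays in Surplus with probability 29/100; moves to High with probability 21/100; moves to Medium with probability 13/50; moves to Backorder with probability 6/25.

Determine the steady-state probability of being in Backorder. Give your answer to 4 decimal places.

0.2565

Let the stationary distribution be π with π = πP and π_1 + π_2 + π_3 + π_4 = 1.
π_1 = 0.2·π_1 + 0.31·π_2 + 0.28·π_3 + 0.24·π_4
π_2 = 0.37·π_1 + 0.17·π_2 + 0.2·π_3 + 0.21·π_4
π_3 = 0.2·π_1 + 0.27·π_2 + 0.27·π_3 + 0.26·π_4
Solving with the normalization constraint gives π = (0.2565, 0.2390, 0.2495, 0.2551).
So the stationary probability of Backorder is 0.2565.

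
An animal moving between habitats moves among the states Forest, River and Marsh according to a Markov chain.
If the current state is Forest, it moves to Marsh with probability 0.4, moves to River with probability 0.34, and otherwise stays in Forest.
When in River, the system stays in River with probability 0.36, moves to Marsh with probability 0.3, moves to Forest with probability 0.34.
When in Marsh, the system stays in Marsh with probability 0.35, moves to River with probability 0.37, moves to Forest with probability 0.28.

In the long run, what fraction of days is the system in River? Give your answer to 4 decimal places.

0.3576

Let the stationary distribution be π with π = πP and π_1 + π_2 + π_3 = 1.
π_1 = 0.26·π_1 + 0.34·π_2 + 0.28·π_3
π_2 = 0.34·π_1 + 0.36·π_2 + 0.37·π_3
Solving with the normalization constraint gives π = (0.2955, 0.3576, 0.3469).
So the stationary probability of River is 0.3576.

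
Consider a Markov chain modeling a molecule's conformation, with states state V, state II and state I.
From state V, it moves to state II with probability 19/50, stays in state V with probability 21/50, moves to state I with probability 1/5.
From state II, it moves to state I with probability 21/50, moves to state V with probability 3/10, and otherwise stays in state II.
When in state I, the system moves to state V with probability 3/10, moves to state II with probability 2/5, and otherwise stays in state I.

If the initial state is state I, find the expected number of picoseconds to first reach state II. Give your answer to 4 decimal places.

2.5434

Let t(s) be the expected number of picoseconds to first reach state II from state s, with t(state II) = 0. Conditioning on the first picosecond:
t(state V) = 1 + 0.42·t(state V) + 0.2·t(state I)
t(state I) = 1 + 0.3·t(state V) + 0.3·t(state I)
Solving: t(state V) = 2.6012, t(state I) = 2.5434.
Expected picoseconds from state I to state II: 2.5434.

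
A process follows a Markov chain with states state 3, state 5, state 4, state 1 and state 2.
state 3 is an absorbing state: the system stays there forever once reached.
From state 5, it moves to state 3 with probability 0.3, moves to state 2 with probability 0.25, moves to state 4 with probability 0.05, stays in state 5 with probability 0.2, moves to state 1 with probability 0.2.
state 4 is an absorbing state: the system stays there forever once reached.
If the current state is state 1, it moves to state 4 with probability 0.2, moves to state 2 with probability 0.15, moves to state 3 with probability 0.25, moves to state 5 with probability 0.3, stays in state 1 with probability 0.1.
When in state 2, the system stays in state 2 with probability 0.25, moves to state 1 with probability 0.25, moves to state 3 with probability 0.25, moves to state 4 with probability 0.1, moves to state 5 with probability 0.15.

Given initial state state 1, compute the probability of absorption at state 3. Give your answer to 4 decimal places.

Let h(s) be the probability of absorption at state 3 starting from transient state s. Then h(state 3) = 1 and h(state 4) = 0. By first-step analysis:
h(state 5) = 0.3·1 + 0.2·h(state 5) + 0.05·0 + 0.2·h(state 1) + 0.25·h(state 2)
h(state 1) = 0.25·1 + 0.3·h(state 5) + 0.2·0 + 0.1·h(state 1) + 0.15·h(state 2)
h(state 2) = 0.25·1 + 0.15·h(state 5) + 0.1·0 + 0.25·h(state 1) + 0.25·h(state 2)
Solving: h(state 5) = 0.7552, h(state 1) = 0.6461, h(state 2) = 0.6998.
Starting from state 1, the probability is 0.6461.

0.6461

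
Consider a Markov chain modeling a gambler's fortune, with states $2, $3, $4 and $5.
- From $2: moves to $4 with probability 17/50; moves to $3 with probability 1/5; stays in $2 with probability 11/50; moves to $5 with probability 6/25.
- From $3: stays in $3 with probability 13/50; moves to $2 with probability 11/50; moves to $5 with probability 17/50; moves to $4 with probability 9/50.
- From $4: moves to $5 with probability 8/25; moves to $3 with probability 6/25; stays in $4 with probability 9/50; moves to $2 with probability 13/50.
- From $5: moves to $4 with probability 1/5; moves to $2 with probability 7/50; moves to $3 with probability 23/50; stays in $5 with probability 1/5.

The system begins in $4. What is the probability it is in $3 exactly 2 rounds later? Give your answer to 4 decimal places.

Propagate the distribution vector 2 rounds from $4.
After 0 rounds: (0.0000, 0.0000, 1.0000, 0.0000)
After 1 round: (0.2600, 0.2400, 0.1800, 0.3200)
After 2 rounds: (0.2016, 0.3048, 0.2280, 0.2656)
P(in $3 after 2 rounds) = 0.3048

0.3048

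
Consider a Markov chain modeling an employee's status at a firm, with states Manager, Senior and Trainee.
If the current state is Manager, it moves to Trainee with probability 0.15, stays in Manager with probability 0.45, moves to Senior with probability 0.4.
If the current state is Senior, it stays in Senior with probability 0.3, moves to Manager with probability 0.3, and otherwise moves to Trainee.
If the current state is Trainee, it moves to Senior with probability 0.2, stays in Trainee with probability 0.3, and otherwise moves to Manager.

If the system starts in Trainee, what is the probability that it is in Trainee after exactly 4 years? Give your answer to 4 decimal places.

0.2698

Propagate the distribution vector 4 years from Trainee.
After 0 years: (0.0000, 0.0000, 1.0000)
After 1 year: (0.5000, 0.2000, 0.3000)
After 2 years: (0.4350, 0.3200, 0.2450)
After 3 years: (0.4143, 0.3190, 0.2668)
After 4 years: (0.4155, 0.3148, 0.2698)
P(in Trainee after 4 years) = 0.2698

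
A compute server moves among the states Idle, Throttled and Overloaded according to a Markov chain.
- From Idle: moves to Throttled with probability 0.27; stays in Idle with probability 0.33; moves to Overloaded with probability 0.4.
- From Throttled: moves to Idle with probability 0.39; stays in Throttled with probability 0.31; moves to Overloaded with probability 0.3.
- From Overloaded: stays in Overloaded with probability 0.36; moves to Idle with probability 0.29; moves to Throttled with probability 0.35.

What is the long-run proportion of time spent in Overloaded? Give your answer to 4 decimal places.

Let the stationary distribution be π with π = πP and π_1 + π_2 + π_3 = 1.
π_1 = 0.33·π_1 + 0.39·π_2 + 0.29·π_3
π_2 = 0.27·π_1 + 0.31·π_2 + 0.35·π_3
Solving with the normalization constraint gives π = (0.3345, 0.3108, 0.3547).
So the stationary probability of Overloaded is 0.3547.

0.3547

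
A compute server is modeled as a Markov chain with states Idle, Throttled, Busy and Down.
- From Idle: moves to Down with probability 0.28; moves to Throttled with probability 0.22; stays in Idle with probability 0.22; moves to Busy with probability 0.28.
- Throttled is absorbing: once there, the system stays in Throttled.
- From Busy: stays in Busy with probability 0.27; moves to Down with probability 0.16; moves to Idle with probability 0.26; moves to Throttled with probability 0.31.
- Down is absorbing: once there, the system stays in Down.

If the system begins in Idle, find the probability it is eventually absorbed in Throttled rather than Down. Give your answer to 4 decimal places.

0.4982

Let h(s) be the probability of absorption at Throttled starting from transient state s. Then h(Throttled) = 1 and h(Down) = 0. By first-step analysis:
h(Idle) = 0.22·h(Idle) + 0.22·1 + 0.28·h(Busy) + 0.28·0
h(Busy) = 0.26·h(Idle) + 0.31·1 + 0.27·h(Busy) + 0.16·0
Solving: h(Idle) = 0.4982, h(Busy) = 0.6021.
Starting from Idle, the probability is 0.4982.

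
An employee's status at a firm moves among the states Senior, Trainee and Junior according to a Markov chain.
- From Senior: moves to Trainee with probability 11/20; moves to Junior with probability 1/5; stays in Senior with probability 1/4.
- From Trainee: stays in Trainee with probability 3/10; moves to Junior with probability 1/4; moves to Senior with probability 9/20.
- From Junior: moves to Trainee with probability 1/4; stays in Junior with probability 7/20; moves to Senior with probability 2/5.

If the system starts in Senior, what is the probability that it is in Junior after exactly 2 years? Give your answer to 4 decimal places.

0.2575

Sum over the intermediate state after 1 year:
P = P(Senior→Senior)·P(Senior→Junior) + P(Senior→Trainee)·P(Trainee→Junior) + P(Senior→Junior)·P(Junior→Junior)
  = 0.25×0.2 + 0.55×0.25 + 0.2×0.35
  = 0.0500 + 0.1375 + 0.0700 = 0.2575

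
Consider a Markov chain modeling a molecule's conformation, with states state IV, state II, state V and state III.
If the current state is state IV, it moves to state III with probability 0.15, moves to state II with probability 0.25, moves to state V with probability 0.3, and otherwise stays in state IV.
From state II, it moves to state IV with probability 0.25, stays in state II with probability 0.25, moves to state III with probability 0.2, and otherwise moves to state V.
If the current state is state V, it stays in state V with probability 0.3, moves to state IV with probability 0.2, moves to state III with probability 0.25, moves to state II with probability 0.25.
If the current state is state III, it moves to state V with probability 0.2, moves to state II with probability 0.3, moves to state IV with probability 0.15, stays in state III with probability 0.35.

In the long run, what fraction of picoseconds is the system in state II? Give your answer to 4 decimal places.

Let the stationary distribution be π with π = πP and π_1 + π_2 + π_3 + π_4 = 1.
π_1 = 0.3·π_1 + 0.25·π_2 + 0.2·π_3 + 0.15·π_4
π_2 = 0.25·π_1 + 0.25·π_2 + 0.25·π_3 + 0.3·π_4
π_3 = 0.3·π_1 + 0.3·π_2 + 0.3·π_3 + 0.2·π_4
Solving with the normalization constraint gives π = (0.2235, 0.2619, 0.2762, 0.2384).
So the stationary probability of state II is 0.2619.

0.2619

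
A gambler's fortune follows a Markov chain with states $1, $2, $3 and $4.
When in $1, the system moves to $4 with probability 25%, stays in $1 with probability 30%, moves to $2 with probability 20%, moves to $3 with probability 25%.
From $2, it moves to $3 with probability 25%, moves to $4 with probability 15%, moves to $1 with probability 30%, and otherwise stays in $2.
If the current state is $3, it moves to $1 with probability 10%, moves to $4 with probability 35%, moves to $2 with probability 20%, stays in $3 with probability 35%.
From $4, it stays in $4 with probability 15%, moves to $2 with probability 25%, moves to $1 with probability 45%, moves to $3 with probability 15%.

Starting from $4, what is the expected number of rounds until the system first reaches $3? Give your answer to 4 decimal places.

Let t(s) be the expected number of rounds to first reach $3 from state s, with t($3) = 0. Conditioning on the first round:
t($1) = 1 + 0.3·t($1) + 0.2·t($2) + 0.25·t($4)
t($2) = 1 + 0.3·t($1) + 0.3·t($2) + 0.15·t($4)
t($4) = 1 + 0.45·t($1) + 0.25·t($2) + 0.15·t($4)
Solving: t($1) = 4.3593, t($2) = 4.3154, t($4) = 4.7536.
Expected rounds from $4 to $3: 4.7536.

4.7536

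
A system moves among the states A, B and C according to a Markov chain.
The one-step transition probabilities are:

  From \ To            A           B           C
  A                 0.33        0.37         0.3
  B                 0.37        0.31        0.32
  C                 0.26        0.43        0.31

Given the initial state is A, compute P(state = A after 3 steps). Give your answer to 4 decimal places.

Propagate the distribution vector 3 steps from A.
After 0 steps: (1.0000, 0.0000, 0.0000)
After 1 step: (0.3300, 0.3700, 0.3000)
After 2 steps: (0.3238, 0.3658, 0.3104)
After 3 steps: (0.3229, 0.3667, 0.3104)
P(in A after 3 steps) = 0.3229

0.3229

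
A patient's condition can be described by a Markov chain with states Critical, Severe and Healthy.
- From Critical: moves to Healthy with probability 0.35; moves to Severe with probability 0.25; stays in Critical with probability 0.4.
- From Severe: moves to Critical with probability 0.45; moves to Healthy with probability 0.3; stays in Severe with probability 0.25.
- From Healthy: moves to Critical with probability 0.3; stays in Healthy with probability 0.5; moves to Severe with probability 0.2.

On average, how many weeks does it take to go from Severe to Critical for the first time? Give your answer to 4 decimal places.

Let t(s) be the expected number of weeks to first reach Critical from state s, with t(Critical) = 0. Conditioning on the first week:
t(Severe) = 1 + 0.25·t(Severe) + 0.3·t(Healthy)
t(Healthy) = 1 + 0.2·t(Severe) + 0.5·t(Healthy)
Solving: t(Severe) = 2.5397, t(Healthy) = 3.0159.
Expected weeks from Severe to Critical: 2.5397.

2.5397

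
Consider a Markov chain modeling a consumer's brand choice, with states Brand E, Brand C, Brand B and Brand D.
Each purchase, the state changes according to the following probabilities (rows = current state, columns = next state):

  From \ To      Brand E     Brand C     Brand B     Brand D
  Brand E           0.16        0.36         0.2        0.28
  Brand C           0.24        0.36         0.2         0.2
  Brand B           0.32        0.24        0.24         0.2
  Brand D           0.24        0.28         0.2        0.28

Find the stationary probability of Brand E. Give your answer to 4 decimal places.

0.2377

Let the stationary distribution be π with π = πP and π_1 + π_2 + π_3 + π_4 = 1.
π_1 = 0.16·π_1 + 0.24·π_2 + 0.32·π_3 + 0.24·π_4
π_2 = 0.36·π_1 + 0.36·π_2 + 0.24·π_3 + 0.28·π_4
π_3 = 0.2·π_1 + 0.2·π_2 + 0.24·π_3 + 0.2·π_4
Solving with the normalization constraint gives π = (0.2377, 0.3160, 0.2083, 0.2381).
So the stationary probability of Brand E is 0.2377.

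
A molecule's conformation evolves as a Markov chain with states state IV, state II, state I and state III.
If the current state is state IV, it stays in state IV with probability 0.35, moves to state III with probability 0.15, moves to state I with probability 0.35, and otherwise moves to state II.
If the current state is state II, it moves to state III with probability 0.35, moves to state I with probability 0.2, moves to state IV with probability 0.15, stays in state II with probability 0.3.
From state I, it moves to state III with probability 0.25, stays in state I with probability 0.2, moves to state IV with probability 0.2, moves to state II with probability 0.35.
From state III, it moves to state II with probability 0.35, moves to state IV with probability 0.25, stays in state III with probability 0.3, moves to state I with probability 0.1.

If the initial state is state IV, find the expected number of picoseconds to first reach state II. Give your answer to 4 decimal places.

Let t(s) be the expected number of picoseconds to first reach state II from state s, with t(state II) = 0. Conditioning on the first picosecond:
t(state IV) = 1 + 0.35·t(state IV) + 0.35·t(state I) + 0.15·t(state III)
t(state I) = 1 + 0.2·t(state IV) + 0.2·t(state I) + 0.25·t(state III)
t(state III) = 1 + 0.25·t(state IV) + 0.1·t(state I) + 0.3·t(state III)
Solving: t(state IV) = 4.1107, t(state I) = 3.3316, t(state III) = 3.3726.
Expected picoseconds from state IV to state II: 4.1107.

4.1107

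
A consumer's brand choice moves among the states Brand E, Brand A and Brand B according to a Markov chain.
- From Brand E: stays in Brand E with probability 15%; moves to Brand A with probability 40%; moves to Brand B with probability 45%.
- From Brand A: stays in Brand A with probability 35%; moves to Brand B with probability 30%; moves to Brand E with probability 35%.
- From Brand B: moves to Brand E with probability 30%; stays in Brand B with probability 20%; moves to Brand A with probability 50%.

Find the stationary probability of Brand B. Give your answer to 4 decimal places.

Let the stationary distribution be π with π = πP and π_1 + π_2 + π_3 = 1.
π_1 = 0.15·π_1 + 0.35·π_2 + 0.3·π_3
π_2 = 0.4·π_1 + 0.35·π_2 + 0.5·π_3
Solving with the normalization constraint gives π = (0.2787, 0.4105, 0.3107).
So the stationary probability of Brand B is 0.3107.

0.3107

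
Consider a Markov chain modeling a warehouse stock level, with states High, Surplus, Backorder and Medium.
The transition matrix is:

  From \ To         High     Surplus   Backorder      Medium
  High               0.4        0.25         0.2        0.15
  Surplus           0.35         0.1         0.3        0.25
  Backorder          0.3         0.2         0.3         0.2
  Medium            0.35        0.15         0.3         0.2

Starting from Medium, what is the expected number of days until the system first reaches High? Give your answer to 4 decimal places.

2.9851

Let t(s) be the expected number of days to first reach High from state s, with t(High) = 0. Conditioning on the first day:
t(Surplus) = 1 + 0.1·t(Surplus) + 0.3·t(Backorder) + 0.25·t(Medium)
t(Backorder) = 1 + 0.2·t(Surplus) + 0.3·t(Backorder) + 0.2·t(Medium)
t(Medium) = 1 + 0.15·t(Surplus) + 0.3·t(Backorder) + 0.2·t(Medium)
Solving: t(Surplus) = 2.9851, t(Backorder) = 3.1343, t(Medium) = 2.9851.
Expected days from Medium to High: 2.9851.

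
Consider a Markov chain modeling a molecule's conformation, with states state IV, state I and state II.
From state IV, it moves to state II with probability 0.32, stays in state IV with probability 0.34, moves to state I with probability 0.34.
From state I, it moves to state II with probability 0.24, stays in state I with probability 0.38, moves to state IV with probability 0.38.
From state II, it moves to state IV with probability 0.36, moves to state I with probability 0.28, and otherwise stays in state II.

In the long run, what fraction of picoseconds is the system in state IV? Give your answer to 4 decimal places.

Let the stationary distribution be π with π = πP and π_1 + π_2 + π_3 = 1.
π_1 = 0.34·π_1 + 0.38·π_2 + 0.36·π_3
π_2 = 0.34·π_1 + 0.38·π_2 + 0.28·π_3
Solving with the normalization constraint gives π = (0.3595, 0.3351, 0.3054).
So the stationary probability of state IV is 0.3595.

0.3595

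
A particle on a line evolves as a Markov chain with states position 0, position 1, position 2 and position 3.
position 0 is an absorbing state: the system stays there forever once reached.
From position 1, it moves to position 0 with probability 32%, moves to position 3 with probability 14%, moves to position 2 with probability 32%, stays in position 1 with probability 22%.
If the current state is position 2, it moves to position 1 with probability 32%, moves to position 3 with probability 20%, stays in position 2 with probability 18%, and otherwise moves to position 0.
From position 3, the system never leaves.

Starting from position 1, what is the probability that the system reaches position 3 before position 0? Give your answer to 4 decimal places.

Let h(s) be the probability of absorption at position 3 starting from transient state s. Then h(position 3) = 1 and h(position 0) = 0. By first-step analysis:
h(position 1) = 0.32·0 + 0.22·h(position 1) + 0.32·h(position 2) + 0.14·1
h(position 2) = 0.3·0 + 0.32·h(position 1) + 0.18·h(position 2) + 0.2·1
Solving: h(position 1) = 0.3328, h(position 2) = 0.3738.
Starting from position 1, the probability is 0.3328.

0.3328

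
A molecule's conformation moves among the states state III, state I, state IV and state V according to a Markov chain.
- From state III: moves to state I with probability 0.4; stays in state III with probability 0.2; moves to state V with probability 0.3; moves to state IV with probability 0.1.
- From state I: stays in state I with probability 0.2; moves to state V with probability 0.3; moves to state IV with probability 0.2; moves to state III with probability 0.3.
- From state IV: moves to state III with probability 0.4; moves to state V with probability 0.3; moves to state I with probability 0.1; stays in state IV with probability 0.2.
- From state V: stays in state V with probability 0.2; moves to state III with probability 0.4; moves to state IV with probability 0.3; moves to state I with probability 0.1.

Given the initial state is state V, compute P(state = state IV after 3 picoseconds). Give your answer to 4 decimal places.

Propagate the distribution vector 3 picoseconds from state V.
After 0 picoseconds: (0.0000, 0.0000, 0.0000, 1.0000)
After 1 picosecond: (0.4000, 0.1000, 0.3000, 0.2000)
After 2 picoseconds: (0.3100, 0.2300, 0.1800, 0.2800)
After 3 picoseconds: (0.3150, 0.2160, 0.1970, 0.2720)
P(in state IV after 3 picoseconds) = 0.1970

0.1970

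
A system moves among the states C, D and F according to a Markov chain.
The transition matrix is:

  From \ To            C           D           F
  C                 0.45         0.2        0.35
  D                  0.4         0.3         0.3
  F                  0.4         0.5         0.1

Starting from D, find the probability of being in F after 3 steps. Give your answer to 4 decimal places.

Propagate the distribution vector 3 steps from D.
After 0 steps: (0.0000, 1.0000, 0.0000)
After 1 step: (0.4000, 0.3000, 0.3000)
After 2 steps: (0.4200, 0.3200, 0.2600)
After 3 steps: (0.4210, 0.3100, 0.2690)
P(in F after 3 steps) = 0.2690

0.2690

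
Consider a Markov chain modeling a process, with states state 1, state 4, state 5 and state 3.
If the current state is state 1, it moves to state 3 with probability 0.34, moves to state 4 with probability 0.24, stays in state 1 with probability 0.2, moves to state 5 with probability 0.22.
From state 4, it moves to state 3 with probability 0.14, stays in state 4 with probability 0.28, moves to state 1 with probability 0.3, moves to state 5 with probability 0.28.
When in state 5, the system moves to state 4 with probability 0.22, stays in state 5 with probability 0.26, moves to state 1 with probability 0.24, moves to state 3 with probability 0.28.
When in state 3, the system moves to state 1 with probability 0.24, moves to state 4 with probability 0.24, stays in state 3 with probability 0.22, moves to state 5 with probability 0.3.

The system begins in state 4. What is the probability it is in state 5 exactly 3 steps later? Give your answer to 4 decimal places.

0.2651

Propagate the distribution vector 3 steps from state 4.
After 0 steps: (0.0000, 1.0000, 0.0000, 0.0000)
After 1 step: (0.3000, 0.2800, 0.2800, 0.1400)
After 2 steps: (0.2448, 0.2456, 0.2592, 0.2504)
After 3 steps: (0.2449, 0.2446, 0.2651, 0.2453)
P(in state 5 after 3 steps) = 0.2651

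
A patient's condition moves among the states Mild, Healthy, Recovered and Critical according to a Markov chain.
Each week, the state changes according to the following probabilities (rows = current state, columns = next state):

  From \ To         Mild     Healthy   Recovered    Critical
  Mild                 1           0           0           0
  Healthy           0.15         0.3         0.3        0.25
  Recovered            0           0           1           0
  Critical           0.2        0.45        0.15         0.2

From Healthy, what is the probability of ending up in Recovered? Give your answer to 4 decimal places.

0.6201

Let h(s) be the probability of absorption at Recovered starting from transient state s. Then h(Recovered) = 1 and h(Mild) = 0. By first-step analysis:
h(Healthy) = 0.15·0 + 0.3·h(Healthy) + 0.3·1 + 0.25·h(Critical)
h(Critical) = 0.2·0 + 0.45·h(Healthy) + 0.15·1 + 0.2·h(Critical)
Solving: h(Healthy) = 0.6201, h(Critical) = 0.5363.
Starting from Healthy, the probability is 0.6201.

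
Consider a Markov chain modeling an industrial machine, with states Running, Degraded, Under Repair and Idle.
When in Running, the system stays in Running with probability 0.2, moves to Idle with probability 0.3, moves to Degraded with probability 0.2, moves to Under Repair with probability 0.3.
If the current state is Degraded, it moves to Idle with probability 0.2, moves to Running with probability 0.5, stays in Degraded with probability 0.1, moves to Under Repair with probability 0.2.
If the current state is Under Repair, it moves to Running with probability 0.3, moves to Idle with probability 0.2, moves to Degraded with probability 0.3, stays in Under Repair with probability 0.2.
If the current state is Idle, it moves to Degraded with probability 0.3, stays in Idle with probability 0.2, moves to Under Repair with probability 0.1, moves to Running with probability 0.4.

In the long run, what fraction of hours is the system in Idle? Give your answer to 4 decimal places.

0.2334

Let the stationary distribution be π with π = πP and π_1 + π_2 + π_3 + π_4 = 1.
π_1 = 0.2·π_1 + 0.5·π_2 + 0.3·π_3 + 0.4·π_4
π_2 = 0.2·π_1 + 0.1·π_2 + 0.3·π_3 + 0.3·π_4
π_3 = 0.3·π_1 + 0.2·π_2 + 0.2·π_3 + 0.1·π_4
Solving with the normalization constraint gives π = (0.3343, 0.2221, 0.2101, 0.2334).
So the stationary probability of Idle is 0.2334.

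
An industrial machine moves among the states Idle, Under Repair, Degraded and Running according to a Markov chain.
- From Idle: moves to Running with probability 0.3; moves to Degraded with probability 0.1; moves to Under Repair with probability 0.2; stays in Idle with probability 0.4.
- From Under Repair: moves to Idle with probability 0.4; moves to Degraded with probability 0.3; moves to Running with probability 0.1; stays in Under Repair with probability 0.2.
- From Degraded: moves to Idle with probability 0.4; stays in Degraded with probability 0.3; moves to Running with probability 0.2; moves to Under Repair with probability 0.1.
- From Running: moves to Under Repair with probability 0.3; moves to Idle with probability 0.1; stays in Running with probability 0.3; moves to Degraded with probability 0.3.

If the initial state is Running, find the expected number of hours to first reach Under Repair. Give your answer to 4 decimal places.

4.4444

Let t(s) be the expected number of hours to first reach Under Repair from state s, with t(Under Repair) = 0. Conditioning on the first hour:
t(Idle) = 1 + 0.4·t(Idle) + 0.1·t(Degraded) + 0.3·t(Running)
t(Degraded) = 1 + 0.4·t(Idle) + 0.3·t(Degraded) + 0.2·t(Running)
t(Running) = 1 + 0.1·t(Idle) + 0.3·t(Degraded) + 0.3·t(Running)
Solving: t(Idle) = 4.7953, t(Degraded) = 5.4386, t(Running) = 4.4444.
Expected hours from Running to Under Repair: 4.4444.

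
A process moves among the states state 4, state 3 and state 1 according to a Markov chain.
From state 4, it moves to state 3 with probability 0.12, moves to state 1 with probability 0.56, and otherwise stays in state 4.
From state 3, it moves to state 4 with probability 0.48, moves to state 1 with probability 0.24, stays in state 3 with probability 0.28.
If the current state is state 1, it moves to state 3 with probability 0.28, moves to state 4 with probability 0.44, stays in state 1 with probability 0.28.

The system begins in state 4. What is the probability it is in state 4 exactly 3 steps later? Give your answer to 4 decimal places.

Propagate the distribution vector 3 steps from state 4.
After 0 steps: (1.0000, 0.0000, 0.0000)
After 1 step: (0.3200, 0.1200, 0.5600)
After 2 steps: (0.4064, 0.2288, 0.3648)
After 3 steps: (0.4004, 0.2150, 0.3846)
P(in state 4 after 3 steps) = 0.4004

0.4004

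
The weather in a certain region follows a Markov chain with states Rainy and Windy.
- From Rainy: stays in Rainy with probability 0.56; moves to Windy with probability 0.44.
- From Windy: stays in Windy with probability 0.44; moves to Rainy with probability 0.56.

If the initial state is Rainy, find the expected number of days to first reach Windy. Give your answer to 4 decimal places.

2.2727

Let t(s) be the expected number of days to first reach Windy from state s, with t(Windy) = 0. Conditioning on the first day:
t(Rainy) = 1 + 0.56·t(Rainy)
Solving: t(Rainy) = 2.2727.
Expected days from Rainy to Windy: 2.2727.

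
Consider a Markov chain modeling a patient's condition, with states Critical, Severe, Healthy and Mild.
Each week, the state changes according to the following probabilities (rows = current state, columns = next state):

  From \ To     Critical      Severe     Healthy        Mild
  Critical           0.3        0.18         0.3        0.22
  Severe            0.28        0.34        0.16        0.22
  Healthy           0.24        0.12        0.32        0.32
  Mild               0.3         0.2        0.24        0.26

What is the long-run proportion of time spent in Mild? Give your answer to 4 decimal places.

0.2564

Let the stationary distribution be π with π = πP and π_1 + π_2 + π_3 + π_4 = 1.
π_1 = 0.3·π_1 + 0.28·π_2 + 0.24·π_3 + 0.3·π_4
π_2 = 0.18·π_1 + 0.34·π_2 + 0.12·π_3 + 0.2·π_4
π_3 = 0.3·π_1 + 0.16·π_2 + 0.32·π_3 + 0.24·π_4
Solving with the normalization constraint gives π = (0.2803, 0.2017, 0.2616, 0.2564).
So the stationary probability of Mild is 0.2564.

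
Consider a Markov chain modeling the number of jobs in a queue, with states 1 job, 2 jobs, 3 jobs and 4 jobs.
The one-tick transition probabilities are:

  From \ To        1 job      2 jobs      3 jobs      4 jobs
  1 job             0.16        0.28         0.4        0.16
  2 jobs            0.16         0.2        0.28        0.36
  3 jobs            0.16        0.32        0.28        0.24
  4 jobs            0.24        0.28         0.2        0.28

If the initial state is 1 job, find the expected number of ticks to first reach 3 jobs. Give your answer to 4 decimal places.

3.1178

Let t(s) be the expected number of ticks to first reach 3 jobs from state s, with t(3 jobs) = 0. Conditioning on the first tick:
t(1 job) = 1 + 0.16·t(1 job) + 0.28·t(2 jobs) + 0.16·t(4 jobs)
t(2 jobs) = 1 + 0.16·t(1 job) + 0.2·t(2 jobs) + 0.36·t(4 jobs)
t(4 jobs) = 1 + 0.24·t(1 job) + 0.28·t(2 jobs) + 0.28·t(4 jobs)
Solving: t(1 job) = 3.1178, t(2 jobs) = 3.5954, t(4 jobs) = 3.8264.
Expected ticks from 1 job to 3 jobs: 3.1178.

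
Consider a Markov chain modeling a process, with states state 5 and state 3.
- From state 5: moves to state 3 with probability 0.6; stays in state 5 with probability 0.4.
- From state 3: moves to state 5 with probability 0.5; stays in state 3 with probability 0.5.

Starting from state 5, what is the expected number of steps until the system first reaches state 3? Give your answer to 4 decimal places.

Let t(s) be the expected number of steps to first reach state 3 from state s, with t(state 3) = 0. Conditioning on the first step:
t(state 5) = 1 + 0.4·t(state 5)
Solving: t(state 5) = 1.6667.
Expected steps from state 5 to state 3: 1.6667.

1.6667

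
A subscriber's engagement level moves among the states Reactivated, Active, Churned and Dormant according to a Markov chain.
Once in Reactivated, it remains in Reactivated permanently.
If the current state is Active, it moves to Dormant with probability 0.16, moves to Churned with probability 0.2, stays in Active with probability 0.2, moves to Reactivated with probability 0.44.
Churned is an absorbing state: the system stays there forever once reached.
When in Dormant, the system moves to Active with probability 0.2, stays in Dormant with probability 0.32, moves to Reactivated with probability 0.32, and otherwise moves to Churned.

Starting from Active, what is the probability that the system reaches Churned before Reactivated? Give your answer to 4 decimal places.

0.3156

Let h(s) be the probability of absorption at Churned starting from transient state s. Then h(Churned) = 1 and h(Reactivated) = 0. By first-step analysis:
h(Active) = 0.44·0 + 0.2·h(Active) + 0.2·1 + 0.16·h(Dormant)
h(Dormant) = 0.32·0 + 0.2·h(Active) + 0.16·1 + 0.32·h(Dormant)
Solving: h(Active) = 0.3156, h(Dormant) = 0.3281.
Starting from Active, the probability is 0.3156.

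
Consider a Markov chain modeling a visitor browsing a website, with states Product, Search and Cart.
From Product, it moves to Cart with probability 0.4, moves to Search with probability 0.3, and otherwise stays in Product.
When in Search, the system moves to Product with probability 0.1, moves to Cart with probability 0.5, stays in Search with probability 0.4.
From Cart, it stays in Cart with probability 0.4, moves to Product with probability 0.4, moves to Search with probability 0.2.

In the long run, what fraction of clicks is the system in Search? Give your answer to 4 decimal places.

Let the stationary distribution be π with π = πP and π_1 + π_2 + π_3 = 1.
π_1 = 0.3·π_1 + 0.1·π_2 + 0.4·π_3
π_2 = 0.3·π_1 + 0.4·π_2 + 0.2·π_3
Solving with the normalization constraint gives π = (0.2857, 0.2857, 0.4286).
So the stationary probability of Search is 0.2857.

0.2857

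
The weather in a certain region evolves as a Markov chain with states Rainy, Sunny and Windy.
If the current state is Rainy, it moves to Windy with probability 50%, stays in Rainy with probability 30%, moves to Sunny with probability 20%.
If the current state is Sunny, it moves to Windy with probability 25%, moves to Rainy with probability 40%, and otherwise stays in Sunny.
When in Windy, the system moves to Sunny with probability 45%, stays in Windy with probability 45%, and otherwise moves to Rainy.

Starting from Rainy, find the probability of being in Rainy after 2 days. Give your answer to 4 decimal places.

Sum over the intermediate state after 1 day:
P = P(Rainy→Rainy)·P(Rainy→Rainy) + P(Rainy→Sunny)·P(Sunny→Rainy) + P(Rainy→Windy)·P(Windy→Rainy)
  = 0.3×0.3 + 0.2×0.4 + 0.5×0.1
  = 0.0900 + 0.0800 + 0.0500 = 0.2200

0.2200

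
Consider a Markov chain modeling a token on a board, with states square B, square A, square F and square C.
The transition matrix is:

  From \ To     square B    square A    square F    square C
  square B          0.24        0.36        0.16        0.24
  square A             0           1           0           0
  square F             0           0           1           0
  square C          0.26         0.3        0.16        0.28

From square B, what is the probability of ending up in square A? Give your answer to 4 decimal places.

Let h(s) be the probability of absorption at square A starting from transient state s. Then h(square A) = 1 and h(square F) = 0. By first-step analysis:
h(square B) = 0.24·h(square B) + 0.36·1 + 0.16·0 + 0.24·h(square C)
h(square C) = 0.26·h(square B) + 0.3·1 + 0.16·0 + 0.28·h(square C)
Solving: h(square B) = 0.6832, h(square C) = 0.6634.
Starting from square B, the probability is 0.6832.

0.6832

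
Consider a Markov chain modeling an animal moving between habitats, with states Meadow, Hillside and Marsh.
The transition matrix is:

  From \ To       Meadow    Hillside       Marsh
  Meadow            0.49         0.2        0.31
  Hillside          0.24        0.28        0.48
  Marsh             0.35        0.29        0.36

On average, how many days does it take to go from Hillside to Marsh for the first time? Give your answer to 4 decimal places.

2.3496

Let t(s) be the expected number of days to first reach Marsh from state s, with t(Marsh) = 0. Conditioning on the first day:
t(Meadow) = 1 + 0.49·t(Meadow) + 0.2·t(Hillside)
t(Hillside) = 1 + 0.24·t(Meadow) + 0.28·t(Hillside)
Solving: t(Meadow) = 2.8822, t(Hillside) = 2.3496.
Expected days from Hillside to Marsh: 2.3496.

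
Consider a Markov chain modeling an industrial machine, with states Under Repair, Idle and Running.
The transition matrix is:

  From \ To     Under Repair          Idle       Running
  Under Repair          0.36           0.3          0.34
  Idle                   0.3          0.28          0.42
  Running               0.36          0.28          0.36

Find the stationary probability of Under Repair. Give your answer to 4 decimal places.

0.3428

Let the stationary distribution be π with π = πP and π_1 + π_2 + π_3 = 1.
π_1 = 0.36·π_1 + 0.3·π_2 + 0.36·π_3
π_2 = 0.3·π_1 + 0.28·π_2 + 0.28·π_3
Solving with the normalization constraint gives π = (0.3428, 0.2869, 0.3704).
So the stationary probability of Under Repair is 0.3428.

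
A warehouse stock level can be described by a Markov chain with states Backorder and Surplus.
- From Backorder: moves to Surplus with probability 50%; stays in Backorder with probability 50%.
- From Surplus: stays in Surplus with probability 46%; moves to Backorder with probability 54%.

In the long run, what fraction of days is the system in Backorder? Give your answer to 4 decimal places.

0.5192

Let the stationary distribution be π with π = πP and π_1 + π_2 = 1.
π_1 = 0.5·π_1 + 0.54·π_2
Solving with the normalization constraint gives π = (0.5192, 0.4808).
So the stationary probability of Backorder is 0.5192.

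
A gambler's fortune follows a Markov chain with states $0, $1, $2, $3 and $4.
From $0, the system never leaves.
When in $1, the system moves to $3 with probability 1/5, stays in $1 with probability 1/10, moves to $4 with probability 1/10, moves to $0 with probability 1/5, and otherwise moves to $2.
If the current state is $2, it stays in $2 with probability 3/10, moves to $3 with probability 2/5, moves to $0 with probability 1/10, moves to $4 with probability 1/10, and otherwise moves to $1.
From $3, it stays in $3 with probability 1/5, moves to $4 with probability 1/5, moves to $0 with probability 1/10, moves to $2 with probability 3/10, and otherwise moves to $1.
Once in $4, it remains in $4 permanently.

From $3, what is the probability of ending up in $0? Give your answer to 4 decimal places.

0.4295

Let h(s) be the probability of absorption at $0 starting from transient state s. Then h($0) = 1 and h($4) = 0. By first-step analysis:
h($1) = 0.2·1 + 0.1·h($1) + 0.4·h($2) + 0.2·h($3) + 0.1·0
h($2) = 0.1·1 + 0.1·h($1) + 0.3·h($2) + 0.4·h($3) + 0.1·0
h($3) = 0.1·1 + 0.2·h($1) + 0.3·h($2) + 0.2·h($3) + 0.2·0
Solving: h($1) = 0.5235, h($2) = 0.4631, h($3) = 0.4295.
Starting from $3, the probability is 0.4295.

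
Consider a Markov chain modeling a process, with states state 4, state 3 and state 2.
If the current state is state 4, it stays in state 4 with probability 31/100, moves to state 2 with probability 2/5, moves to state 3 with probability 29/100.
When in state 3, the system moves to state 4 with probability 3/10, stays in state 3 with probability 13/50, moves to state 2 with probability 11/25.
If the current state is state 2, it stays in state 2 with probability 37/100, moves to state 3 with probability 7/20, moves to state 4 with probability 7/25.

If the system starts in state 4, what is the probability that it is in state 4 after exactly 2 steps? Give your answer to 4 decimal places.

Sum over the intermediate state after 1 step:
P = P(state 4→state 4)·P(state 4→state 4) + P(state 4→state 3)·P(state 3→state 4) + P(state 4→state 2)·P(state 2→state 4)
  = 0.31×0.31 + 0.29×0.3 + 0.4×0.28
  = 0.0961 + 0.0870 + 0.1120 = 0.2951

0.2951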